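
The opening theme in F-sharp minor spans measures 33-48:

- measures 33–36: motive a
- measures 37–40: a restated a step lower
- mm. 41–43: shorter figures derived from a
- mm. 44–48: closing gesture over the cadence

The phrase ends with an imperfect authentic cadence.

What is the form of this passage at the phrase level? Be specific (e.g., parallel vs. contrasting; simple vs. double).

Basic idea (mm. 33–36) + its repetition (measures 37–40) form the presentation; fragmentation and cadence (measures 41–48) form the continuation — the 16-bar whole is a sentence.

sentence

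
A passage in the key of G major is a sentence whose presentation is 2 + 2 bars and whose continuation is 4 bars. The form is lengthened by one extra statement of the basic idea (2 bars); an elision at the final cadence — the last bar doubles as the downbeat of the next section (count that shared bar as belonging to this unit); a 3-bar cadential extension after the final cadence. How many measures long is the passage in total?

Basic sentence: 2 + 2 + 4 = 8 bars.
8 (basic form) + 2 (extra statement) + 3 (cadential extension) = 13.
The elision shares a bar with the next section but does not change this unit's count.

13 measures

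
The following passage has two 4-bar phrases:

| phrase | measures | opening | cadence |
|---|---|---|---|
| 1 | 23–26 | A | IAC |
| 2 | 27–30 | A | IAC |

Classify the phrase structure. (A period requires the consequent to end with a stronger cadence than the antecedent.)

repeated phrase

Both phrases have the same opening (A) and the same cadence (imperfect authentic cadence): the second is a restatement, not a consequent, so this is a repeated phrase rather than a period.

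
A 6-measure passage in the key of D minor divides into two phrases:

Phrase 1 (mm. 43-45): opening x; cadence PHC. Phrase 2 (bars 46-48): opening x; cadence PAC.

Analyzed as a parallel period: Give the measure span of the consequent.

The antecedent is the phrase ending with the weaker cadence (Phrygian half cadence, phrase 1) and the consequent the one ending more conclusively (perfect authentic cadence, phrase 2); the consequent is measures 46–48.

measures 46–48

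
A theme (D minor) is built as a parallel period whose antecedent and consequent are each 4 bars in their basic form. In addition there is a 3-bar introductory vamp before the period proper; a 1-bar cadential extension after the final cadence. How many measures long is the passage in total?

12 measures

Basic parallel period: 4 + 4 = 8 bars.
8 (basic form) + 3 (introduction) + 1 (cadential extension) = 12.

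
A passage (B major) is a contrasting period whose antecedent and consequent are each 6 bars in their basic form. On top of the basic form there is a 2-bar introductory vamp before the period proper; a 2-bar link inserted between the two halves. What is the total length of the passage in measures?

16 measures

Basic contrasting period: 6 + 6 = 12 bars.
12 (basic form) + 2 (introduction) + 2 (link) = 16.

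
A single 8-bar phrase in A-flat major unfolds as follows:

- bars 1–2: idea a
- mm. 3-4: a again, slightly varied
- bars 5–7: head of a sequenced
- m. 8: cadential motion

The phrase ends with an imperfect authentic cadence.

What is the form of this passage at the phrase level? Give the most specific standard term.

sentence

Basic idea (measures 1–2) + its repetition (mm. 3–4) form the presentation; fragmentation and cadence (mm. 5–8) form the continuation — the 8-bar whole is a sentence.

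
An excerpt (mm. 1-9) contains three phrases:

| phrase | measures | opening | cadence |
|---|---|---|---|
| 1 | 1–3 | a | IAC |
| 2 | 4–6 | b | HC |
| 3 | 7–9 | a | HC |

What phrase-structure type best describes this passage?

The final phrase closes with a half cadence, which is not stronger than the preceding half cadence; the 3 phrases lack an overall antecedent–consequent design and so form a phrase group.

phrase group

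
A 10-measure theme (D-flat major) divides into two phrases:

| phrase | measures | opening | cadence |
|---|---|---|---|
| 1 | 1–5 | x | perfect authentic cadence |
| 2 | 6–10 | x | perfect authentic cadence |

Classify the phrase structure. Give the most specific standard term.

Both phrases have the same opening (x) and the same cadence (perfect authentic cadence): the second is a restatement, not a consequent, so this is a repeated phrase rather than a period.

repeated phrase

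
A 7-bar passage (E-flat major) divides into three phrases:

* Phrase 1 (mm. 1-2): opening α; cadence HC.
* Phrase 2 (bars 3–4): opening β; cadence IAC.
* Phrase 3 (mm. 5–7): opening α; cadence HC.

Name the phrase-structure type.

The final phrase closes with a half cadence, which is not stronger than the preceding imperfect authentic cadence; the 3 phrases lack an overall antecedent–consequent design and so form a phrase group.

phrase group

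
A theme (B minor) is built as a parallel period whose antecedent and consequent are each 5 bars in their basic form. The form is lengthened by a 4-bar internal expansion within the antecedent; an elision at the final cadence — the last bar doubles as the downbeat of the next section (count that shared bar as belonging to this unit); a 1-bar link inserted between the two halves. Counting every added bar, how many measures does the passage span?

15 measures

Basic parallel period: 5 + 5 = 10 bars.
10 (basic form) + 4 (internal expansion) + 1 (link) = 15.
The elision shares a bar with the next section but does not change this unit's count.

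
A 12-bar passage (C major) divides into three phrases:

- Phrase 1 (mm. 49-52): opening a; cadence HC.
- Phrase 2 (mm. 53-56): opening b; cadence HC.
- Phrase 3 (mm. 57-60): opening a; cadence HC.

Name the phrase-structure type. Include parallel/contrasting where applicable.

The final phrase closes with a half cadence, which is not stronger than the preceding half cadence; the 3 phrases lack an overall antecedent–consequent design and so form a phrase group.

phrase group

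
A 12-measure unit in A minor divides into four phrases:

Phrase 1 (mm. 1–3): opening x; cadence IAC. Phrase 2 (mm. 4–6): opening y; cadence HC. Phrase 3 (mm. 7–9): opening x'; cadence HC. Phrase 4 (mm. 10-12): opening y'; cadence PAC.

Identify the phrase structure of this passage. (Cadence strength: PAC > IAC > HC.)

parallel double period

Four phrases in two halves: the first half (measures 1–6) ends with a half cadence, the second (mm. 7–12) with a perfect authentic cadence — a large antecedent–consequent pair, i.e. a double period.
Phrase 3 begins with the same material as phrase 1, making it parallel.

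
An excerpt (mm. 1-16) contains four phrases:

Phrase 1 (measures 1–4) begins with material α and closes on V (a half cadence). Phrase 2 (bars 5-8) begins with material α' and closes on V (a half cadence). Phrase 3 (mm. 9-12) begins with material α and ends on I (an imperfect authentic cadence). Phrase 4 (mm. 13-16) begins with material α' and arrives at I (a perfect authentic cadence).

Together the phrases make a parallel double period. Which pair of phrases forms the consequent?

In a double period the first pair of phrases (ending half cadence) is the large antecedent and the second pair (ending perfect authentic cadence) is the large consequent; the consequent is phrases 3 and 4.

phrases 3 and 4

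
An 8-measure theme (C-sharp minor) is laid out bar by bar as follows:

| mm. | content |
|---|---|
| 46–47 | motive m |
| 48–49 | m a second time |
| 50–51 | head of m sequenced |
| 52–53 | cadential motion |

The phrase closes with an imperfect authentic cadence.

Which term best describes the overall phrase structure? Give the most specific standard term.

Basic idea (mm. 46–47) + its repetition (mm. 48–49) form the presentation; fragmentation and cadence (mm. 50-53) form the continuation — the 8-bar whole is a sentence.

sentence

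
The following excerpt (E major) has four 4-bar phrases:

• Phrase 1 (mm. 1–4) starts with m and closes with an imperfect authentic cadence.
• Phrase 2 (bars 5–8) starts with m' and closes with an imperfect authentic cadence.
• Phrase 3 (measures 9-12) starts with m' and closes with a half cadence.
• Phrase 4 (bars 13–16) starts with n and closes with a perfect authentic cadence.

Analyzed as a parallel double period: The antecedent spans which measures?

In a double period the four phrases pair into a large antecedent (phrases 1–2, ending imperfect authentic cadence) and a large consequent (phrases 3–4, ending perfect authentic cadence). The antecedent spans measures 1–8.

measures 1–8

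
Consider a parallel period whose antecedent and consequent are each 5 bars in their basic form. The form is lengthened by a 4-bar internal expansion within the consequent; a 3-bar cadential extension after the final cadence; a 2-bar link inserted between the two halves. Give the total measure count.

Basic parallel period: 5 + 5 = 10 bars.
10 (basic form) + 4 (internal expansion) + 3 (cadential extension) + 2 (link) = 19.

19 measures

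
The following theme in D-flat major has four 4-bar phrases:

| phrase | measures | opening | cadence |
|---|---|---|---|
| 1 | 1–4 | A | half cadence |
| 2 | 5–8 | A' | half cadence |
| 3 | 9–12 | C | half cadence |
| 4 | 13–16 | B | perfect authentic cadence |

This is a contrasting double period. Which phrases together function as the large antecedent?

phrases 1 and 2

In a double period the first pair of phrases (ending half cadence) is the large antecedent and the second pair (ending perfect authentic cadence) is the large consequent; the antecedent is phrases 1 and 2.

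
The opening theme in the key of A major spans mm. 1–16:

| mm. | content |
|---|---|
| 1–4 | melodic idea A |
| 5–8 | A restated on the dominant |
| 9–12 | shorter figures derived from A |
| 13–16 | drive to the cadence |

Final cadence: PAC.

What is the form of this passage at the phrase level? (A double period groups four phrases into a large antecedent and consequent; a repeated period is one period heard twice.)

sentence

Basic idea (mm. 1–4) + its repetition (mm. 5–8) form the presentation; fragmentation and cadence (bars 9–16) form the continuation — the 16-bar whole is a sentence.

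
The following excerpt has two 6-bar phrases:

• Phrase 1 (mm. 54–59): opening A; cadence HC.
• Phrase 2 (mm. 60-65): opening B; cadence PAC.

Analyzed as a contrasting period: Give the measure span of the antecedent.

The antecedent is the phrase ending with the weaker cadence (half cadence, phrase 1) and the consequent the one ending more conclusively (perfect authentic cadence, phrase 2); the antecedent is measures 54–59.

measures 54–59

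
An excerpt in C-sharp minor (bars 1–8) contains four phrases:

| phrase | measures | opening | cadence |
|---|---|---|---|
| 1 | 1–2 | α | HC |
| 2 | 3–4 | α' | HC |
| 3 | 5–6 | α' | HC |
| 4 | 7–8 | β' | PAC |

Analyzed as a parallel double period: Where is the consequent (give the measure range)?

measures 5–8

In a double period the four phrases pair into a large antecedent (phrases 1–2, ending half cadence) and a large consequent (phrases 3–4, ending perfect authentic cadence). The consequent spans measures 5–8.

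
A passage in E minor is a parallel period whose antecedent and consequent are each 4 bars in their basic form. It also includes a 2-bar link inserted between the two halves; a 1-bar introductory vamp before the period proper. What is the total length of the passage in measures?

11 measures

Basic parallel period: 4 + 4 = 8 bars.
8 (basic form) + 2 (link) + 1 (introduction) = 11.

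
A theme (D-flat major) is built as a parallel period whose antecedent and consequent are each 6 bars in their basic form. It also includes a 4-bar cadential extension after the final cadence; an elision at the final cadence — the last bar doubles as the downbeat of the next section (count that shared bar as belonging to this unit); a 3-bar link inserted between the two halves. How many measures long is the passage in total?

Basic parallel period: 6 + 6 = 12 bars.
12 (basic form) + 4 (cadential extension) + 3 (link) = 19.
The elision shares a bar with the next section but does not change this unit's count.

19 measures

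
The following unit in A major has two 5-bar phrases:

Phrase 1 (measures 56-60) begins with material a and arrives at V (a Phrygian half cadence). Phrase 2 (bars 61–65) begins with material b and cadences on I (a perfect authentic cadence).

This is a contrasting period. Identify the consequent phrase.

phrase 2

The phrase ending with the weaker cadence (Phrygian half cadence) is the antecedent; the one ending more conclusively (perfect authentic cadence) is the consequent. The consequent is phrase 2.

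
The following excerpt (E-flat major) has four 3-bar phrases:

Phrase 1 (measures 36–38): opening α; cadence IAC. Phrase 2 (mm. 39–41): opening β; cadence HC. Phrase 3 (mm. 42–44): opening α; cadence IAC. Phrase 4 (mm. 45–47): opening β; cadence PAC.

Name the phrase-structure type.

parallel double period

Four phrases in two halves: the first half (measures 36–41) ends with a half cadence, the second (bars 42–47) with a perfect authentic cadence — a large antecedent–consequent pair, i.e. a double period.
Phrase 3 begins with the same material as phrase 1, making it parallel.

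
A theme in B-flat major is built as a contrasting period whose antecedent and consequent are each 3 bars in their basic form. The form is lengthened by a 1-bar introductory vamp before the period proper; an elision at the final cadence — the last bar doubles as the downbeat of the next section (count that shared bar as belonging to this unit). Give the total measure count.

7 measures

Basic contrasting period: 3 + 3 = 6 bars.
6 (basic form) + 1 (introduction) = 7.
The elision shares a bar with the next section but does not change this unit's count.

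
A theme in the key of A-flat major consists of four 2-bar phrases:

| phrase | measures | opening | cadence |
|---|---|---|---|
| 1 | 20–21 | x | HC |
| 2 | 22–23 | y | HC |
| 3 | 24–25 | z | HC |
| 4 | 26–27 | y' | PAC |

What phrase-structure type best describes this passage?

Four phrases in two halves: the first half (mm. 20-23) ends with a half cadence, the second (mm. 24–27) with a perfect authentic cadence — a large antecedent–consequent pair, i.e. a double period.
Phrase 3 begins with different material from phrase 1, making it contrasting.

contrasting double period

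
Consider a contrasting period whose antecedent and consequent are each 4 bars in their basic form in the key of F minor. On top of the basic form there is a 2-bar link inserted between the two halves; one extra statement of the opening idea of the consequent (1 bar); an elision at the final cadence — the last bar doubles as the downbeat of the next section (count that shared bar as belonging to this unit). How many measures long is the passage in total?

11 measures

Basic contrasting period: 4 + 4 = 8 bars.
8 (basic form) + 2 (link) + 1 (extra statement) = 11.
The elision shares a bar with the next section but does not change this unit's count.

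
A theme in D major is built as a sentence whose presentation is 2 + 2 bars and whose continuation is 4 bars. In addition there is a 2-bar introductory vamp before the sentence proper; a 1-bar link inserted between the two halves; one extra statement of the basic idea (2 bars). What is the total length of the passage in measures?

Basic sentence: 2 + 2 + 4 = 8 bars.
8 (basic form) + 2 (introduction) + 1 (link) + 2 (extra statement) = 13.

13 measures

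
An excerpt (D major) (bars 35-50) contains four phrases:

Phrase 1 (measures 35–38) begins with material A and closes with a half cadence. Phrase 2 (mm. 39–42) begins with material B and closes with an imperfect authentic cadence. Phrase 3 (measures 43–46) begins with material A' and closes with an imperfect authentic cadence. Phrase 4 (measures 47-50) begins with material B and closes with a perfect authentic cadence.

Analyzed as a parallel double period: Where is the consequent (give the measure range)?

In a double period the four phrases pair into a large antecedent (phrases 1–2, ending imperfect authentic cadence) and a large consequent (phrases 3–4, ending perfect authentic cadence). The consequent spans mm. 43–50.

measures 43–50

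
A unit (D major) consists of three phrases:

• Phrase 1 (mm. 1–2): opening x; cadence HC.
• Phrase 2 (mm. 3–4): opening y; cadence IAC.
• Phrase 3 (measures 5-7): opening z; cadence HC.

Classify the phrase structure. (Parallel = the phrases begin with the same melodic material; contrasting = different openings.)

The final phrase closes with a half cadence, which is not stronger than the preceding imperfect authentic cadence; the 3 phrases lack an overall antecedent–consequent design and so form a phrase group.

phrase group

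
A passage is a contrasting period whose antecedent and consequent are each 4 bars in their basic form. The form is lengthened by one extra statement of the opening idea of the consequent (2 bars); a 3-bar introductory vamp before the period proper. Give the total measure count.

Basic contrasting period: 4 + 4 = 8 bars.
8 (basic form) + 2 (extra statement) + 3 (introduction) = 13.

13 measures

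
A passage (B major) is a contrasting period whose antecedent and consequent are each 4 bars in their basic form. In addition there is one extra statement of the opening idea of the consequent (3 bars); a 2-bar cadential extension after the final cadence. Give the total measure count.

Basic contrasting period: 4 + 4 = 8 bars.
8 (basic form) + 3 (extra statement) + 2 (cadential extension) = 13.

13 measures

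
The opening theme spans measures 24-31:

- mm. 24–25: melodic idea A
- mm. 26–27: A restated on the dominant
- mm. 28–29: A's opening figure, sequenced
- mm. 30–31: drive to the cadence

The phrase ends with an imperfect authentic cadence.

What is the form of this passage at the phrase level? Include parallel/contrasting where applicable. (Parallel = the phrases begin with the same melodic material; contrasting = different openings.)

sentence

Basic idea (measures 24–25) + its repetition (measures 26-27) form the presentation; fragmentation and cadence (bars 28–31) form the continuation — the 8-bar whole is a sentence.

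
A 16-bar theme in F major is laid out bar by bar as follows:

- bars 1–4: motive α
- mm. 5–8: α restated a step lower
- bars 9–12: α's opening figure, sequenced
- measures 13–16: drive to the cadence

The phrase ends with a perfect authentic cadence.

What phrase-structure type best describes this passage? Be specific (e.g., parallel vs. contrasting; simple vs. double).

Basic idea (measures 1–4) + its repetition (bars 5-8) form the presentation; fragmentation and cadence (measures 9–16) form the continuation — the 16-bar whole is a sentence.

sentence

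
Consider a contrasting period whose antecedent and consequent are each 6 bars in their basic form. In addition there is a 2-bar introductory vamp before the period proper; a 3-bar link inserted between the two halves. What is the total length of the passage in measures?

17 measures

Basic contrasting period: 6 + 6 = 12 bars.
12 (basic form) + 2 (introduction) + 3 (link) = 17.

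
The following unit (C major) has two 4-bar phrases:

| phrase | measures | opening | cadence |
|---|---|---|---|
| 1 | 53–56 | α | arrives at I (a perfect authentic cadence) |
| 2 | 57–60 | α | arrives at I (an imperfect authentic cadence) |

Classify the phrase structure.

phrase group

The second phrase closes with an imperfect authentic cadence, which is not stronger than the first phrase's perfect authentic cadence; without a weak→strong cadential pair there is no antecedent–consequent relationship, so this is a phrase group rather than a period.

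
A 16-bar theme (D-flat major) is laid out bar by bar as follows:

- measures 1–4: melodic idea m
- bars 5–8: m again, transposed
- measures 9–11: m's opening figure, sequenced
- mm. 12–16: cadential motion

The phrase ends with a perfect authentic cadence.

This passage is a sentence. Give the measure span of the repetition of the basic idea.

The presentation of a sentence is the basic idea (mm. 1–4) plus its repetition (measures 5–8); the repetition of the basic idea is therefore bars 5–8.

measures 5–8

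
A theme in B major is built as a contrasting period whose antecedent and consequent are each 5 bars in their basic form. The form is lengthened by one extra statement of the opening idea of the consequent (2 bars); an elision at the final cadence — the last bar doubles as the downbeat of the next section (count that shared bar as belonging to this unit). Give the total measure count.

Basic contrasting period: 5 + 5 = 10 bars.
10 (basic form) + 2 (extra statement) = 12.
The elision shares a bar with the next section but does not change this unit's count.

12 measures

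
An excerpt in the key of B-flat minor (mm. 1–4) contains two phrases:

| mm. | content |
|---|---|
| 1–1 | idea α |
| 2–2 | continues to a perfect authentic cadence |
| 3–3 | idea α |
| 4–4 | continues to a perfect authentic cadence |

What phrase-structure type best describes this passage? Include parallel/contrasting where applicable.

Both phrases have the same opening (α) and the same cadence (perfect authentic cadence): the second is a restatement, not a consequent, so this is a repeated phrase rather than a period.

repeated phrase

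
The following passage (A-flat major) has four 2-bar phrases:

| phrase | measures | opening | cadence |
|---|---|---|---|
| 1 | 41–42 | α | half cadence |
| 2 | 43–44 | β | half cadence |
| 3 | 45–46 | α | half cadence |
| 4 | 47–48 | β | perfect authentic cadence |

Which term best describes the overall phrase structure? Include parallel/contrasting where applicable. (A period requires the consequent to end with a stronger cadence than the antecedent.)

Four phrases in two halves: the first half (mm. 41-44) ends with a half cadence, the second (mm. 45–48) with a perfect authentic cadence — a large antecedent–consequent pair, i.e. a double period.
Phrase 3 begins with the same material as phrase 1, making it parallel.

parallel double period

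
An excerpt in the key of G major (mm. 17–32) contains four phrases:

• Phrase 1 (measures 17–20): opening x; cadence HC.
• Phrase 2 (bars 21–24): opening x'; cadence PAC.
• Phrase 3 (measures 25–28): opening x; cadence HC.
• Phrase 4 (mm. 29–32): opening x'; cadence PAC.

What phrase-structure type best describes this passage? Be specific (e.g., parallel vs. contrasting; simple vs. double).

The cadence pattern HC–PAC–HC–PAC is weak–strong twice, and phrases 3–4 restate phrases 1–2: a period heard twice, not a double period (which would end weakly at phrase 2).

repeated period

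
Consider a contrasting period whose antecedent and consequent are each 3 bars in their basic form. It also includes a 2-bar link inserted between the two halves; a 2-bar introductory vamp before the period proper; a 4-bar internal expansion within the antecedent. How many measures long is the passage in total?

Basic contrasting period: 3 + 3 = 6 bars.
6 (basic form) + 2 (link) + 2 (introduction) + 4 (internal expansion) = 14.

14 measures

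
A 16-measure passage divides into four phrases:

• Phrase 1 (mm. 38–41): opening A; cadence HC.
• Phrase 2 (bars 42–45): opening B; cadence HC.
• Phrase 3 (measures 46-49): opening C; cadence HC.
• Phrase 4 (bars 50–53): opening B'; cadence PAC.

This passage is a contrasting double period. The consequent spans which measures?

In a double period the four phrases pair into a large antecedent (phrases 1–2, ending half cadence) and a large consequent (phrases 3–4, ending perfect authentic cadence). The consequent spans measures 46–53.

measures 46–53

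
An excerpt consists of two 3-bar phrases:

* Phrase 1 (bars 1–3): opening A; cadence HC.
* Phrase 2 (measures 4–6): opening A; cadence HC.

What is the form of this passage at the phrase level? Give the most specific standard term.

repeated phrase

Both phrases have the same opening (A) and the same cadence (half cadence): the second is a restatement, not a consequent, so this is a repeated phrase rather than a period.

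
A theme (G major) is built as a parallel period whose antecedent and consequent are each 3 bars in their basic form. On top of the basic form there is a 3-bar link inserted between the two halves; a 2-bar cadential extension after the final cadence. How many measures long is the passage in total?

Basic parallel period: 3 + 3 = 6 bars.
6 (basic form) + 3 (link) + 2 (cadential extension) = 11.

11 measures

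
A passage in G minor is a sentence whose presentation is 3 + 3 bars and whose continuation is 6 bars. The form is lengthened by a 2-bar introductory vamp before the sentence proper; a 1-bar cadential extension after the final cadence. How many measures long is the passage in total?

15 measures

Basic sentence: 3 + 3 + 6 = 12 bars.
12 (basic form) + 2 (introduction) + 1 (cadential extension) = 15.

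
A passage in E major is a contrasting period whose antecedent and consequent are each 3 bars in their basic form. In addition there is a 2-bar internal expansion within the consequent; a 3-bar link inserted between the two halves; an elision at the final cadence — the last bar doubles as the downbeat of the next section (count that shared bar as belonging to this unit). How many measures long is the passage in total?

11 measures

Basic contrasting period: 3 + 3 = 6 bars.
6 (basic form) + 2 (internal expansion) + 3 (link) = 11.
The elision shares a bar with the next section but does not change this unit's count.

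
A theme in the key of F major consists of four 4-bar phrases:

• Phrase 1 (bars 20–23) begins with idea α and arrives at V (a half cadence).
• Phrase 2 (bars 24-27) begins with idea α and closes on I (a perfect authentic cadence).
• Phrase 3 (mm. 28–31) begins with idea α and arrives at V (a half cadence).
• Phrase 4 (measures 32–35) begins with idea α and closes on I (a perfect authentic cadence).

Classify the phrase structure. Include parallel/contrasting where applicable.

The cadence pattern HC–PAC–HC–PAC is weak–strong twice, and phrases 3–4 restate phrases 1–2: a period heard twice, not a double period (which would end weakly at phrase 2).

repeated period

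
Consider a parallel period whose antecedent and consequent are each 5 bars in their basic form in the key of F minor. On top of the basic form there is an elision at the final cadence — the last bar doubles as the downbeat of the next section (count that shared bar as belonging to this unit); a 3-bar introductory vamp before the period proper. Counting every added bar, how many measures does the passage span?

13 measures

Basic parallel period: 5 + 5 = 10 bars.
10 (basic form) + 3 (introduction) = 13.
The elision shares a bar with the next section but does not change this unit's count.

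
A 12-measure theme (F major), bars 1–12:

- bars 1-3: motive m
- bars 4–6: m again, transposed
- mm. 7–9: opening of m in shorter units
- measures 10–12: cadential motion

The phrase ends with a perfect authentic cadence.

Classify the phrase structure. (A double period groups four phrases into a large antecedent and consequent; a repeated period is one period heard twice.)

sentence

Basic idea (measures 1–3) + its repetition (measures 4–6) form the presentation; fragmentation and cadence (mm. 7–12) form the continuation — the 12-bar whole is a sentence.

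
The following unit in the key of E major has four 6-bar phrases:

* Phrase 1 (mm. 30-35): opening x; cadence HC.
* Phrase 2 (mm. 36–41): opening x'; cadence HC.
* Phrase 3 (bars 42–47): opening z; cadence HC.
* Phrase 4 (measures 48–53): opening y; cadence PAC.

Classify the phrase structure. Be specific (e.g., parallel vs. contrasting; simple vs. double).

contrasting double period

Four phrases in two halves: the first half (mm. 30–41) ends with a half cadence, the second (mm. 42–53) with a perfect authentic cadence — a large antecedent–consequent pair, i.e. a double period.
Phrase 3 begins with different material from phrase 1, making it contrasting.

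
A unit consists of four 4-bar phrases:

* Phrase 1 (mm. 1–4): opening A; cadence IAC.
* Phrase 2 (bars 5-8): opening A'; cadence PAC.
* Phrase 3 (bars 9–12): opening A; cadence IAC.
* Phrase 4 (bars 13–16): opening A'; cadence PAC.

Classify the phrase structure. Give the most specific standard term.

repeated period

The cadence pattern IAC–PAC–IAC–PAC is weak–strong twice, and phrases 3–4 restate phrases 1–2: a period heard twice, not a double period (which would end weakly at phrase 2).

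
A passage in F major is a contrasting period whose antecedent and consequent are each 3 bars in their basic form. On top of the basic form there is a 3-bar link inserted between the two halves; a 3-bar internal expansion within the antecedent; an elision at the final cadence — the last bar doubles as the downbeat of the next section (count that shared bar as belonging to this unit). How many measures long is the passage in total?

12 measures

Basic contrasting period: 3 + 3 = 6 bars.
6 (basic form) + 3 (link) + 3 (internal expansion) = 12.
The elision shares a bar with the next section but does not change this unit's count.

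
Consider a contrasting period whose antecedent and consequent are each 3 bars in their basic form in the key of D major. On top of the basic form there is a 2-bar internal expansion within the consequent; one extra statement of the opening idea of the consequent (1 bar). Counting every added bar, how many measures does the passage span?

Basic contrasting period: 3 + 3 = 6 bars.
6 (basic form) + 2 (internal expansion) + 1 (extra statement) = 9.

9 measures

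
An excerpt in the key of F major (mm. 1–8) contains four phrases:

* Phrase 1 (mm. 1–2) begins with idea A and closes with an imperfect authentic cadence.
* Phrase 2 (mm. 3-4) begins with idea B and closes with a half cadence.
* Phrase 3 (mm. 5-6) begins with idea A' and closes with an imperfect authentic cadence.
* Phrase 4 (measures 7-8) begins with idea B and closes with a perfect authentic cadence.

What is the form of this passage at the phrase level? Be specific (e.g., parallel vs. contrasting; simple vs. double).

parallel double period

Four phrases in two halves: the first half (mm. 1-4) ends with a half cadence, the second (mm. 5–8) with a perfect authentic cadence — a large antecedent–consequent pair, i.e. a double period.
Phrase 3 begins with the same material as phrase 1, making it parallel.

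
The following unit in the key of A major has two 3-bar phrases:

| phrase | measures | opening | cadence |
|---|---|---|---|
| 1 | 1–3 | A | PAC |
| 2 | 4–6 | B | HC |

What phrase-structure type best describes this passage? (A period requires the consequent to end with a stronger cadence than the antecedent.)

phrase group

The second phrase closes with a half cadence, which is not stronger than the first phrase's perfect authentic cadence; without a weak→strong cadential pair there is no antecedent–consequent relationship, so this is a phrase group rather than a period.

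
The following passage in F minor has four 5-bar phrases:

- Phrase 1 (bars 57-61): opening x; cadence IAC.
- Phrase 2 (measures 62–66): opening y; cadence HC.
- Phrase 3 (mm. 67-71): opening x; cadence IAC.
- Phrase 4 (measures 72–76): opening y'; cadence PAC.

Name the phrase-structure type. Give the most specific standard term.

Four phrases in two halves: the first half (mm. 57–66) ends with a half cadence, the second (mm. 67–76) with a perfect authentic cadence — a large antecedent–consequent pair, i.e. a double period.
Phrase 3 begins with the same material as phrase 1, making it parallel.

parallel double period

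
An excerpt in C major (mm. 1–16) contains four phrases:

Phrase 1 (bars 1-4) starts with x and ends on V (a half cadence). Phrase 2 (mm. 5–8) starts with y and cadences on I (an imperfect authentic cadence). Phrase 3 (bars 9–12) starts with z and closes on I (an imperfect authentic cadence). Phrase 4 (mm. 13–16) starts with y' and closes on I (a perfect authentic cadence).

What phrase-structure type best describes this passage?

Four phrases in two halves: the first half (bars 1–8) ends with an imperfect authentic cadence, the second (bars 9–16) with a perfect authentic cadence — a large antecedent–consequent pair, i.e. a double period.
Phrase 3 begins with different material from phrase 1, making it contrasting.

contrasting double period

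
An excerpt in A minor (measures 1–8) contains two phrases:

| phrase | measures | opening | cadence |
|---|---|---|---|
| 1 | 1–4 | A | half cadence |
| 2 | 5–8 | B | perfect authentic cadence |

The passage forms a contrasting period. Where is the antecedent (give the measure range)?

measures 1–4

The antecedent is the phrase ending with the weaker cadence (half cadence, phrase 1) and the consequent the one ending more conclusively (perfect authentic cadence, phrase 2); the antecedent is mm. 1–4.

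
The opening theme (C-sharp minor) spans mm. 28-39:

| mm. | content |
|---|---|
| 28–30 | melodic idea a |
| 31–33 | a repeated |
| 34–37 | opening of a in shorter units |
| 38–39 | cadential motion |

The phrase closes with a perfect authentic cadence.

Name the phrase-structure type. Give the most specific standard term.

Basic idea (measures 28–30) + its repetition (measures 31-33) form the presentation; fragmentation and cadence (bars 34-39) form the continuation — the 12-bar whole is a sentence.

sentence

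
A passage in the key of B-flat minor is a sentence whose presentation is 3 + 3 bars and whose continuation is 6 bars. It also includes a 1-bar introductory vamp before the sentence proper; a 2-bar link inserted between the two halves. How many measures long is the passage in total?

15 measures

Basic sentence: 3 + 3 + 6 = 12 bars.
12 (basic form) + 1 (introduction) + 2 (link) = 15.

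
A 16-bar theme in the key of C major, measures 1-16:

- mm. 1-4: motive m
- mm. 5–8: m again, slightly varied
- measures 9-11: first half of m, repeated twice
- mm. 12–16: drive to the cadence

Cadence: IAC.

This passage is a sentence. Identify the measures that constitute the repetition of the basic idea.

measures 5–8

The presentation of a sentence is the basic idea (measures 1-4) plus its repetition (measures 5–8); the repetition of the basic idea is therefore mm. 5–8.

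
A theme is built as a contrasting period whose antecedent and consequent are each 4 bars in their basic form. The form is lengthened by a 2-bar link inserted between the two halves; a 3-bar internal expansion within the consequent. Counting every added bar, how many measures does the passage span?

Basic contrasting period: 4 + 4 = 8 bars.
8 (basic form) + 2 (link) + 3 (internal expansion) = 13.

13 measures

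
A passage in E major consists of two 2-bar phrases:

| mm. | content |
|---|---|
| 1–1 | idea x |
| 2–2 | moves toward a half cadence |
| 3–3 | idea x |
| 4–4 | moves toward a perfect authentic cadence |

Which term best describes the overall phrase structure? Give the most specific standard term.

Phrase 1 ends with a half cadence (weaker) and phrase 2 with a perfect authentic cadence (stronger): antecedent + consequent = a period.
The two phrases open with the same material (x / x), so the period is parallel.

parallel period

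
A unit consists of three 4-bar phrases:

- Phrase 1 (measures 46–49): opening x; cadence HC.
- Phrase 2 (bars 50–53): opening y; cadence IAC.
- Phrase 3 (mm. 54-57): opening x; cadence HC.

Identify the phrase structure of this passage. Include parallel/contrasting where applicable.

The final phrase closes with a half cadence, which is not stronger than the preceding imperfect authentic cadence; the 3 phrases lack an overall antecedent–consequent design and so form a phrase group.

phrase group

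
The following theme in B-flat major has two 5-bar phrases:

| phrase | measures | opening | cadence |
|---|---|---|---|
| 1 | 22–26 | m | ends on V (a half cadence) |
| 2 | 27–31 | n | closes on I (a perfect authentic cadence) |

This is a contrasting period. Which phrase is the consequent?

The phrase ending with the weaker cadence (half cadence) is the antecedent; the one ending more conclusively (perfect authentic cadence) is the consequent. The consequent is phrase 2.

phrase 2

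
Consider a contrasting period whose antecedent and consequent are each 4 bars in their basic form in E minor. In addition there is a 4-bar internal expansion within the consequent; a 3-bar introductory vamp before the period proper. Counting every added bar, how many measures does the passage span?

Basic contrasting period: 4 + 4 = 8 bars.
8 (basic form) + 4 (internal expansion) + 3 (introduction) = 15.

15 measures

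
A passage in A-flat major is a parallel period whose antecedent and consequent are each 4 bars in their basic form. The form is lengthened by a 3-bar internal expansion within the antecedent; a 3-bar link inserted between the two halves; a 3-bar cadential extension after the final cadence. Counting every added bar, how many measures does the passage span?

Basic parallel period: 4 + 4 = 8 bars.
8 (basic form) + 3 (internal expansion) + 3 (link) + 3 (cadential extension) = 17.

17 measures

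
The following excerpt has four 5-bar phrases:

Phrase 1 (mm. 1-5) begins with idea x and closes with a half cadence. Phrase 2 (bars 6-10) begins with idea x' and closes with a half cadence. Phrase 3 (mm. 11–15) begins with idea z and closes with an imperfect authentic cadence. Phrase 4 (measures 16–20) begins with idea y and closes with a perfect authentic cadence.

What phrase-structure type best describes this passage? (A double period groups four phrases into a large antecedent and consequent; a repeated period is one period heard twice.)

Four phrases in two halves: the first half (measures 1-10) ends with a half cadence, the second (mm. 11–20) with a perfect authentic cadence — a large antecedent–consequent pair, i.e. a double period.
Phrase 3 begins with different material from phrase 1, making it contrasting.

contrasting double period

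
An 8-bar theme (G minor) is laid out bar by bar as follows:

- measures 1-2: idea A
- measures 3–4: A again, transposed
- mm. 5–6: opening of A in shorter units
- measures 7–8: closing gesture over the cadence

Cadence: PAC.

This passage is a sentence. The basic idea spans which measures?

The presentation of a sentence is the basic idea (mm. 1–2) plus its repetition (bars 3–4); the basic idea is therefore mm. 1–2.

measures 1–2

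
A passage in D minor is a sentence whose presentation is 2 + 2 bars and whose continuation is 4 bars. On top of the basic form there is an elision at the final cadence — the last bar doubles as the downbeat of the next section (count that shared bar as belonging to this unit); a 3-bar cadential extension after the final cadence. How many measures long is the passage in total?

11 measures

Basic sentence: 2 + 2 + 4 = 8 bars.
8 (basic form) + 3 (cadential extension) = 11.
The elision shares a bar with the next section but does not change this unit's count.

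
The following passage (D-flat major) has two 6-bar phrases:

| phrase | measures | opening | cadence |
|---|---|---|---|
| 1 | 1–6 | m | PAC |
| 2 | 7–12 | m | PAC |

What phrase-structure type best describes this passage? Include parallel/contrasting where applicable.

Both phrases have the same opening (m) and the same cadence (perfect authentic cadence): the second is a restatement, not a consequent, so this is a repeated phrase rather than a period.

repeated phrase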